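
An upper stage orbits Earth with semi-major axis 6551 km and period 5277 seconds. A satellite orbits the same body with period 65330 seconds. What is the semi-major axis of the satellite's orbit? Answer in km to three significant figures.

Kepler's third law: a³ ∝ T², so a₂ = a₁ (T₂/T₁)^(2/3).
T₂/T₁ = 12.38, (T₂/T₁)^(2/3) = 5.352.
a₂ = 6551 × 5.352 = 35060 km.

a₂ ≈ 35100 km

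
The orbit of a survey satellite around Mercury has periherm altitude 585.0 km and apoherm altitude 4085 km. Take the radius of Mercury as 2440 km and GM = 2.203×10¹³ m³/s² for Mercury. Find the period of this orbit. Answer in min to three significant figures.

r_p = 2440 + 585.0 = 3025.0 km = 3.0250×10⁶ m.
r_a = 2440 + 4085 = 6525.0 km = 6.5250×10⁶ m.
Semi-major axis a = (r_p + r_a)/2 = (3025.0 + 6525.0)/2 = 4775.0 km = 4.775×10⁶ m.
By Kepler's third law T = 2π√(a³/μ) = 2π × 2.223×10³ = 1.397×10⁴ s.
= 232.8 min.

T ≈ 233 min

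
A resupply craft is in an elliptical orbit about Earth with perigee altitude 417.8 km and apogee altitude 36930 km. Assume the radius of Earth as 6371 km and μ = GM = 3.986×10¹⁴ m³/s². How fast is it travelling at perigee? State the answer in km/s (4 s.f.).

v ≈ 10.08 km/s

r_p = 6371 + 417.8 = 6788.8 km = 6.7888×10⁶ m.
r_a = 6371 + 36930 = 43301 km = 4.3301×10⁷ m.
Semi-major axis a = (r_p + r_a)/2 = 25045 km = 2.504×10⁷ m.
Vis-viva: v² = μ(2/r − 1/a) = 3.986×10¹⁴ × (2.946×10⁻⁷ − 3.993×10⁻⁸) = 1.015×10⁸ m²/s².
v = 10080 m/s = 10.08 km/s.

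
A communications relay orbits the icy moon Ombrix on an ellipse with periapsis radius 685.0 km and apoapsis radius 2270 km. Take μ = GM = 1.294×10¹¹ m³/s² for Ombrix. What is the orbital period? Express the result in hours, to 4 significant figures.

Semi-major axis a = (r_p + r_a)/2 = (685.00 + 2270.0)/2 = 1477.5 km = 1.478×10⁶ m.
By Kepler's third law T = 2π√(a³/μ) = 2π × 4.993×10³ = 3.137×10⁴ s.
= 8.714 hours.

T ≈ 8.714 hours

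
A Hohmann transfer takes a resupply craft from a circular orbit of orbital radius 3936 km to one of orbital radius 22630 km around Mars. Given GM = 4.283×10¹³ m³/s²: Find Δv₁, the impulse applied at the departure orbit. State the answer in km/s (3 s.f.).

r₁ = 3936 km = 3.936×10⁶ m.
r₂ = 22630 km = 2.263×10⁷ m.
Transfer ellipse a_t = (r₁ + r₂)/2 = 1.328×10⁷ m.
At r₁: circular v_c1 = √(μ/r₁) = 3299 m/s; transfer-periapsis v_p = √[μ(2/r₁ − 1/a_t)] = 4306 m/s.
Δv₁ = v_p − v_c1 = 1007 m/s.
= 1.007 km/s.

Δv ≈ 1.01 km/s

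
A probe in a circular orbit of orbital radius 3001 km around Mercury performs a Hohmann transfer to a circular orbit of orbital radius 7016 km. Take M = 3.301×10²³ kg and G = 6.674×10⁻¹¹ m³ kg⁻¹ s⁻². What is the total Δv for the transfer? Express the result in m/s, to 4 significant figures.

Δv_total ≈ 897.7 m/s

μ = GM = 6.674×10⁻¹¹ × 3.301×10²³ = 2.203×10¹³ m³/s².
r₁ = 3001 km = 3.001×10⁶ m.
r₂ = 7016 km = 7.016×10⁶ m.
Transfer ellipse a_t = (r₁ + r₂)/2 = 5.008×10⁶ m.
At r₁: circular v_c1 = √(μ/r₁) = 2709 m/s; transfer-periherm v_p = √[μ(2/r₁ − 1/a_t)] = 3207 m/s.
Δv₁ = v_p − v_c1 = 497.4 m/s.
At r₂: circular v_c2 = √(μ/r₂) = 1772 m/s; transfer-apoherm v_a = √[μ(2/r₂ − 1/a_t)] = 1372 m/s.
Δv₂ = v_c2 − v_a = 400.4 m/s.
Total Δv = Δv₁ + Δv₂ = 897.7 m/s.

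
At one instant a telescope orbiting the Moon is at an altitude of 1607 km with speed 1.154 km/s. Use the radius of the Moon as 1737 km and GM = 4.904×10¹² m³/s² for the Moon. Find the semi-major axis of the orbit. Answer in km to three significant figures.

a ≈ 3060 km

r = 1737 + 1607 = 3344.0 km = 3.344×10⁶ m.
Vis-viva rearranged: 1/a = 2/r − v²/μ = 5.981×10⁻⁷ − 2.716×10⁻⁷ = 3.265×10⁻⁷ m⁻¹.
a = 3.063×10⁶ m = 3062.5 km.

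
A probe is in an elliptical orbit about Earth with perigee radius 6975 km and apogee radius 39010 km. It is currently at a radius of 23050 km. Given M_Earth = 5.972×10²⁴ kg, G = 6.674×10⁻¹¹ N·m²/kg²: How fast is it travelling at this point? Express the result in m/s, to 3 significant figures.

μ = GM = 6.674×10⁻¹¹ × 5.972×10²⁴ = 3.986×10¹⁴ m³/s².
Semi-major axis a = (r_p + r_a)/2 = 22992 km = 2.299×10⁷ m.
Vis-viva: v² = μ(2/r − 1/a) = 3.986×10¹⁴ × (8.677×10⁻⁸ − 4.349×10⁻⁸) = 1.725×10⁷ m²/s².
v = 4153 m/s.

v ≈ 4150 m/s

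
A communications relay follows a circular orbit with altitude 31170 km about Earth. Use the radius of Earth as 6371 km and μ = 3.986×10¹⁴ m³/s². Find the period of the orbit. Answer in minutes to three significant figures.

T ≈ 1210 minutes

r = 6371 + 31170 = 37541 km = 3.7541×10⁷ m.
Kepler's third law: T = 2π√(r³/μ) = 2π√((3.754×10⁷)³ / 3.986×10¹⁴).
r³/μ = 1.327×10⁸ s², so T = 2π × 1.152×10⁴ = 7.239×10⁴ s.
Converting: 7.239×10⁴ s ÷ 60.00 = 1206 minutes.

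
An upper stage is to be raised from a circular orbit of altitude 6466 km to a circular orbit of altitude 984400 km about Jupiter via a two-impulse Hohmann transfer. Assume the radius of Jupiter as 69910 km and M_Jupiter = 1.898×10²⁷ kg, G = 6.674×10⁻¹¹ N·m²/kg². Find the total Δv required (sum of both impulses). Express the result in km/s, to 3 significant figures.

μ = GM = 6.674×10⁻¹¹ × 1.898×10²⁷ = 1.267×10¹⁷ m³/s².
r₁ = 69910 + 6466 = 76376 km = 7.6376×10⁷ m.
r₂ = 69910 + 984400 = 1054300 km = 1.0543×10⁹ m.
Transfer ellipse a_t = (r₁ + r₂)/2 = 5.653×10⁸ m.
At r₁: circular v_c1 = √(μ/r₁) = 40730 m/s; transfer-perijove v_p = √[μ(2/r₁ − 1/a_t)] = 55610 m/s.
Δv₁ = v_p − v_c1 = 14890 m/s.
At r₂: circular v_c2 = √(μ/r₂) = 10960 m/s; transfer-apojove v_a = √[μ(2/r₂ − 1/a_t)] = 4029 m/s.
Δv₂ = v_c2 − v_a = 6932 m/s.
Total Δv = Δv₁ + Δv₂ = 21820 m/s = 21.82 km/s.

Δv_total ≈ 21.8 km/s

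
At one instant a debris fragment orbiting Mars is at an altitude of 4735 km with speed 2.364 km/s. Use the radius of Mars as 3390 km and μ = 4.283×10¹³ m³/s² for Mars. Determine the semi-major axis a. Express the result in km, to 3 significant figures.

r = 3390 + 4735 = 8125.0 km = 8.125×10⁶ m.
Vis-viva rearranged: 1/a = 2/r − v²/μ = 2.462×10⁻⁷ − 1.305×10⁻⁷ = 1.157×10⁻⁷ m⁻¹.
a = 8.645×10⁶ m = 8645.1 km.

a ≈ 8650 km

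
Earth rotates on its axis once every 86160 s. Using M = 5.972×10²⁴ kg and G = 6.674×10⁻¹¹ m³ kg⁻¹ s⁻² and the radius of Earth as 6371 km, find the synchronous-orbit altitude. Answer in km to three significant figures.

μ = GM = 6.674×10⁻¹¹ × 5.972×10²⁴ = 3.986×10¹⁴ m³/s².
A synchronous orbit has period T, so by Kepler's third law a = (μT²/4π²)^(1/3).
μT²/4π² = 3.986×10¹⁴ × (8.616×10⁴)² / 39.48 = 7.495×10²² m³.
a = 4.216×10⁷ m = 42162 km.
Altitude h = a − R = 42162 − 6371 = 35791 km.

h_sync ≈ 35800 km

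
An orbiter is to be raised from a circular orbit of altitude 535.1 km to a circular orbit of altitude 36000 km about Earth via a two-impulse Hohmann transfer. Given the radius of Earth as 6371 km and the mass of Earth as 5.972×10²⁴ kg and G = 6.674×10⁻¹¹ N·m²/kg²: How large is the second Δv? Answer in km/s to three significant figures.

μ = GM = 6.674×10⁻¹¹ × 5.972×10²⁴ = 3.986×10¹⁴ m³/s².
r₁ = 6371 + 535.1 = 6906.1 km = 6.9061×10⁶ m.
r₂ = 6371 + 36000 = 42371 km = 4.2371×10⁷ m.
Transfer ellipse a_t = (r₁ + r₂)/2 = 2.464×10⁷ m.
At r₁: circular v_c1 = √(μ/r₁) = 7597 m/s; transfer-perigee v_p = √[μ(2/r₁ − 1/a_t)] = 9962 m/s.
At r₂: circular v_c2 = √(μ/r₂) = 3067 m/s; transfer-apogee v_a = √[μ(2/r₂ − 1/a_t)] = 1624 m/s.
Δv₂ = v_c2 − v_a = 1443 m/s.
= 1.443 km/s.

Δv ≈ 1.44 km/s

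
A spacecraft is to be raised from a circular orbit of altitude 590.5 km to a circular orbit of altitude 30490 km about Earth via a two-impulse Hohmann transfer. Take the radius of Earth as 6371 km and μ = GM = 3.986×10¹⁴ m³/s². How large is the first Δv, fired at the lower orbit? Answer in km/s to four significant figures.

Δv ≈ 2.248 km/s

r₁ = 6371 + 590.5 = 6961.5 km = 6.9615×10⁶ m.
r₂ = 6371 + 30490 = 36861 km = 3.6861×10⁷ m.
Transfer ellipse a_t = (r₁ + r₂)/2 = 2.191×10⁷ m.
At r₁: circular v_c1 = √(μ/r₁) = 7567 m/s; transfer-perigee v_p = √[μ(2/r₁ − 1/a_t)] = 9814 m/s.
Δv₁ = v_p − v_c1 = 2248 m/s.
= 2.248 km/s.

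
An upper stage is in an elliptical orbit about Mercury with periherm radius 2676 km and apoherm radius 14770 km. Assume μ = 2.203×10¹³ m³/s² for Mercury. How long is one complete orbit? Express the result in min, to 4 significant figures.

Semi-major axis a = (r_p + r_a)/2 = (2676.0 + 14770)/2 = 8723.0 km = 8.723×10⁶ m.
By Kepler's third law T = 2π√(a³/μ) = 2π × 5.489×10³ = 3.449×10⁴ s.
= 574.8 min.

T ≈ 574.8 min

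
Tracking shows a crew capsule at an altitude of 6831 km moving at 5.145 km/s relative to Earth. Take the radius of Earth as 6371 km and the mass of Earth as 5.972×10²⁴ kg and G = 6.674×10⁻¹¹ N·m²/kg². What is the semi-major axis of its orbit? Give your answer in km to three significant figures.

μ = GM = 6.674×10⁻¹¹ × 5.972×10²⁴ = 3.986×10¹⁴ m³/s².
r = 6371 + 6831 = 13202 km = 1.320×10⁷ m.
Vis-viva rearranged: 1/a = 2/r − v²/μ = 1.515×10⁻⁷ − 6.641×10⁻⁸ = 8.508×10⁻⁸ m⁻¹.
a = 1.175×10⁷ m = 11754 km.

a ≈ 11800 km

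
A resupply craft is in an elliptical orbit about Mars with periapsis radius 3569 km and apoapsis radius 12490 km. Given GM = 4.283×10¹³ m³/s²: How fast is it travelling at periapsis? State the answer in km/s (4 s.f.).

Semi-major axis a = (r_p + r_a)/2 = 8029.5 km = 8.030×10⁶ m.
Vis-viva: v² = μ(2/r − 1/a) = 4.283×10¹³ × (5.604×10⁻⁷ − 1.245×10⁻⁷) = 1.867×10⁷ m²/s².
v = 4321 m/s = 4.321 km/s.

v ≈ 4.321 km/s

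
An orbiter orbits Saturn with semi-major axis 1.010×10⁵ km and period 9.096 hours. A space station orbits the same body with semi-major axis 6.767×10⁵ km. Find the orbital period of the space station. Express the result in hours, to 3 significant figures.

T₂ ≈ 158 hours

Kepler's third law: T² ∝ a³, so T₂ = T₁ (a₂/a₁)^(3/2).
a₂/a₁ = 6.700, (a₂/a₁)^(3/2) = 17.34.
T₂ = 9.096 × 17.34 = 157.7 hours.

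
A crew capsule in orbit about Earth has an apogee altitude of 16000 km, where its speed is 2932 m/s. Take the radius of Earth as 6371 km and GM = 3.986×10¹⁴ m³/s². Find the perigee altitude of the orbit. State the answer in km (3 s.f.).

perigee altitude ≈ 742 km

r_a = 6371 + 16000 = 22371 km = 2.237×10⁷ m.
Specific energy ε = v²/2 − μ/r = -1.352×10⁷ J/kg, so a = −μ/(2ε) = 1.474×10⁷ m.
The apsides satisfy r_p + r_a = 2a, so the perigee radius is 2a − r_a = 7.113×10⁶ m = 7112.6 km.
Perigee altitude = 7112.6 − 6371 = 741.56 km.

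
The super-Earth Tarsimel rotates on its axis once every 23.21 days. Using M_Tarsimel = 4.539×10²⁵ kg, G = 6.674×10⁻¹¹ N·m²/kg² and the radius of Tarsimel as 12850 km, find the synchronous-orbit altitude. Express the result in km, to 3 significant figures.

μ = GM = 6.674×10⁻¹¹ × 4.539×10²⁵ = 3.029×10¹⁵ m³/s².
T = 23.21 days = 2.005×10⁶ s.
A synchronous orbit has period T, so by Kepler's third law a = (μT²/4π²)^(1/3).
μT²/4π² = 3.029×10¹⁵ × (2.005×10⁶)² / 39.48 = 3.086×10²⁶ m³.
a = 6.758×10⁸ m = 6.7575×10⁵ km.
Altitude h = a − R = 6.7575×10⁵ − 12850 = 6.6290×10⁵ km.

h_sync ≈ 6.63×10⁵ km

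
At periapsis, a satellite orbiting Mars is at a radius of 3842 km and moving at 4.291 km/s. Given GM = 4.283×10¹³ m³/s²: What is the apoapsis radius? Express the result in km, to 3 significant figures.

apoapsis radius ≈ 18200 km

r_p = 3.842×10⁶ m.
Specific energy ε = v²/2 − μ/r = -1.941×10⁶ J/kg, so a = −μ/(2ε) = 1.103×10⁷ m.
The apsides satisfy r_p + r_a = 2a, so the apoapsis radius is 2a − r_p = 1.822×10⁷ m = 18218 km.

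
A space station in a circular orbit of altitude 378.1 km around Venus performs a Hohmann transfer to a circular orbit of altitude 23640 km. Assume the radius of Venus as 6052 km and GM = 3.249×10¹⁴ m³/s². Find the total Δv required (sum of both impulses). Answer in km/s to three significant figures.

Δv_total ≈ 3.34 km/s

r₁ = 6052 + 378.1 = 6430.1 km = 6.4301×10⁶ m.
r₂ = 6052 + 23640 = 29692 km = 2.9692×10⁷ m.
Transfer ellipse a_t = (r₁ + r₂)/2 = 1.806×10⁷ m.
At r₁: circular v_c1 = √(μ/r₁) = 7108 m/s; transfer-periapsis v_p = √[μ(2/r₁ − 1/a_t)] = 9114 m/s.
Δv₁ = v_p − v_c1 = 2006 m/s.
At r₂: circular v_c2 = √(μ/r₂) = 3308 m/s; transfer-apoapsis v_a = √[μ(2/r₂ − 1/a_t)] = 1974 m/s.
Δv₂ = v_c2 − v_a = 1334 m/s.
Total Δv = Δv₁ + Δv₂ = 3340 m/s = 3.340 km/s.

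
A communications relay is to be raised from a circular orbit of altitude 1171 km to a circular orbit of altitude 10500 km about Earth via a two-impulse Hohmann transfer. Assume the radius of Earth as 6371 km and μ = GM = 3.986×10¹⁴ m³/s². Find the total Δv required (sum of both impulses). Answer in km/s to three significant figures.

Δv_total ≈ 2.32 km/s

r₁ = 6371 + 1171 = 7542.0 km = 7.5420×10⁶ m.
r₂ = 6371 + 10500 = 16871 km = 1.6871×10⁷ m.
Transfer ellipse a_t = (r₁ + r₂)/2 = 1.221×10⁷ m.
At r₁: circular v_c1 = √(μ/r₁) = 7270 m/s; transfer-perigee v_p = √[μ(2/r₁ − 1/a_t)] = 8547 m/s.
Δv₁ = v_p − v_c1 = 1277 m/s.
At r₂: circular v_c2 = √(μ/r₂) = 4861 m/s; transfer-apogee v_a = √[μ(2/r₂ − 1/a_t)] = 3821 m/s.
Δv₂ = v_c2 − v_a = 1040 m/s.
Total Δv = Δv₁ + Δv₂ = 2317 m/s = 2.317 km/s.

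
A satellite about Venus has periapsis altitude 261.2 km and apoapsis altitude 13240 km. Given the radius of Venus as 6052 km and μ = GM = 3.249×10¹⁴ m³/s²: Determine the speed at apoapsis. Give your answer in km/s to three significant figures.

r_p = 6052 + 261.2 = 6313.2 km = 6.3132×10⁶ m.
r_a = 6052 + 13240 = 19292 km = 1.9292×10⁷ m.
Semi-major axis a = (r_p + r_a)/2 = 12803 km = 1.280×10⁷ m.
Vis-viva: v² = μ(2/r − 1/a) = 3.249×10¹⁴ × (1.037×10⁻⁷ − 7.811×10⁻⁸) = 8.305×10⁶ m²/s².
v = 2882 m/s = 2.882 km/s.

v ≈ 2.88 km/s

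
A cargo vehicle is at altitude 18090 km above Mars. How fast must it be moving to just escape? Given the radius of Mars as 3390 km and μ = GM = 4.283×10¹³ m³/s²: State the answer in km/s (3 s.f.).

r = 3390 + 18090 = 21480 km = 2.1480×10⁷ m.
Escape speed v_esc = √(2μ/r) = √(2 × 4.283×10¹³ / 2.148×10⁷) = √(3.988×10⁶) = 1997 m/s.
= 1.997 km/s.

v_esc ≈ 2.00 km/s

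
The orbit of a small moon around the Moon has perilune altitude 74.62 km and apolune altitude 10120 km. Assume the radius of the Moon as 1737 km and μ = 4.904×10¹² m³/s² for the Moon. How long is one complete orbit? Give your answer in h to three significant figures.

r_p = 1737 + 74.62 = 1811.6 km = 1.8116×10⁶ m.
r_a = 1737 + 10120 = 11857 km = 1.1857×10⁷ m.
Semi-major axis a = (r_p + r_a)/2 = (1811.6 + 11857)/2 = 6834.3 km = 6.834×10⁶ m.
By Kepler's third law T = 2π√(a³/μ) = 2π × 8.068×10³ = 5.069×10⁴ s.
= 14.08 h.

T ≈ 14.1 h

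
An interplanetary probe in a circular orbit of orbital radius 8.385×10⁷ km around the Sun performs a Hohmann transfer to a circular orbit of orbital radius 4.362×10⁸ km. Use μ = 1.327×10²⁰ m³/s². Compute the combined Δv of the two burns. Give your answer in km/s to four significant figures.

Δv_total ≈ 19.28 km/s

r₁ = 8.385×10⁷ km = 8.385×10¹⁰ m.
r₂ = 4.362×10⁸ km = 4.362×10¹¹ m.
Transfer ellipse a_t = (r₁ + r₂)/2 = 2.600×10¹¹ m.
At r₁: circular v_c1 = √(μ/r₁) = 39780 m/s; transfer-perihelion v_p = √[μ(2/r₁ − 1/a_t)] = 51530 m/s.
Δv₁ = v_p − v_c1 = 11740 m/s.
At r₂: circular v_c2 = √(μ/r₂) = 17440 m/s; transfer-aphelion v_a = √[μ(2/r₂ − 1/a_t)] = 9905 m/s.
Δv₂ = v_c2 − v_a = 7537 m/s.
Total Δv = Δv₁ + Δv₂ = 19280 m/s = 19.28 km/s.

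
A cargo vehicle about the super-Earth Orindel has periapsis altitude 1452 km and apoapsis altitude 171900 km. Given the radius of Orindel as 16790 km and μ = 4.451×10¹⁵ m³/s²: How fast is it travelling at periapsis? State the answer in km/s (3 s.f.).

v ≈ 21.1 km/s

r_p = 16790 + 1452 = 18242 km = 1.8242×10⁷ m.
r_a = 16790 + 171900 = 188690 km = 1.8869×10⁸ m.
Semi-major axis a = (r_p + r_a)/2 = 1.0347×10⁵ km = 1.035×10⁸ m.
Vis-viva: v² = μ(2/r − 1/a) = 4.451×10¹⁵ × (1.096×10⁻⁷ − 9.665×10⁻⁹) = 4.450×10⁸ m²/s².
v = 21090 m/s = 21.09 km/s.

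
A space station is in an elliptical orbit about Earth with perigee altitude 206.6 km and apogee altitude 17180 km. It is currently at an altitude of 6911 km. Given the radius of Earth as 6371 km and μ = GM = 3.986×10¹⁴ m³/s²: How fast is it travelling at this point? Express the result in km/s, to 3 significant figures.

r_p = 6371 + 206.6 = 6577.6 km = 6.5776×10⁶ m.
r_a = 6371 + 17180 = 23551 km = 2.3551×10⁷ m.
r = 6371 + 6911 = 13282 km = 1.328×10⁷ m.
Semi-major axis a = (r_p + r_a)/2 = 15064 km = 1.506×10⁷ m.
Vis-viva: v² = μ(2/r − 1/a) = 3.986×10¹⁴ × (1.506×10⁻⁷ − 6.638×10⁻⁸) = 3.356×10⁷ m²/s².
v = 5793 m/s = 5.793 km/s.

v ≈ 5.79 km/s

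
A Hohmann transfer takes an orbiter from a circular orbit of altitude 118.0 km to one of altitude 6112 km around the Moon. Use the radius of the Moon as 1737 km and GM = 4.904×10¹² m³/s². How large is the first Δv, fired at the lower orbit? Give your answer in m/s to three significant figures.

Δv ≈ 442 m/s

r₁ = 1737 + 118.0 = 1855.0 km = 1.8550×10⁶ m.
r₂ = 1737 + 6112 = 7849.0 km = 7.8490×10⁶ m.
Transfer ellipse a_t = (r₁ + r₂)/2 = 4.852×10⁶ m.
At r₁: circular v_c1 = √(μ/r₁) = 1626 m/s; transfer-perilune v_p = √[μ(2/r₁ − 1/a_t)] = 2068 m/s.
Δv₁ = v_p − v_c1 = 442.1 m/s.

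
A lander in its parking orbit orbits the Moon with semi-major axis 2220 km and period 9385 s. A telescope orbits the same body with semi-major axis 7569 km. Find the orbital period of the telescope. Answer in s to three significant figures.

Kepler's third law: T² ∝ a³, so T₂ = T₁ (a₂/a₁)^(3/2).
a₂/a₁ = 3.409, (a₂/a₁)^(3/2) = 6.295.
T₂ = 9385 × 6.295 = 59080 s.

T₂ ≈ 59100 s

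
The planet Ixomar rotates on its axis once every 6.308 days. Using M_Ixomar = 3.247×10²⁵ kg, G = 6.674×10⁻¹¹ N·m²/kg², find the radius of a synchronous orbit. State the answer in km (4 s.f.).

r_sync ≈ 2.536×10⁵ km

μ = GM = 6.674×10⁻¹¹ × 3.247×10²⁵ = 2.167×10¹⁵ m³/s².
T = 6.308 days = 5.450×10⁵ s.
A synchronous orbit has period T, so by Kepler's third law a = (μT²/4π²)^(1/3).
μT²/4π² = 2.167×10¹⁵ × (5.450×10⁵)² / 39.48 = 1.630×10²⁵ m³.
a = 2.536×10⁸ m = 2.5358×10⁵ km.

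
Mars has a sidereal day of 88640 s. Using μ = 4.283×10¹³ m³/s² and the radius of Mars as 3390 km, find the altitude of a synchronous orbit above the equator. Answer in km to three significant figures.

h_sync ≈ 17000 km

A synchronous orbit has period T, so by Kepler's third law a = (μT²/4π²)^(1/3).
μT²/4π² = 4.283×10¹³ × (8.864×10⁴)² / 39.48 = 8.524×10²¹ m³.
a = 2.043×10⁷ m = 20428 km.
Altitude h = a − R = 20428 − 3390 = 17038 km.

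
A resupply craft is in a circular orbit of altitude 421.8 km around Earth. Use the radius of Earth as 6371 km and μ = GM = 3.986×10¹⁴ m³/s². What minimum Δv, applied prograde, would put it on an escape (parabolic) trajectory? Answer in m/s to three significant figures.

r = 6371 + 421.8 = 6792.8 km = 6.7928×10⁶ m.
Circular speed v_c = √(μ/r) = 7660 m/s.
Escape speed v_esc = √(2μ/r) = √2 × v_c = 10830 m/s.
Δv = v_esc − v_c = 3173 m/s.

Δv ≈ 3170 m/s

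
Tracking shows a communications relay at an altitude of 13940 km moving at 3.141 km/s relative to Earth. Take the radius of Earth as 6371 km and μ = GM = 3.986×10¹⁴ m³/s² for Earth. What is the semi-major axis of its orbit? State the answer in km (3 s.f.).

r = 6371 + 13940 = 20311 km = 2.031×10⁷ m.
Specific orbital energy ε = v²/2 − μ/r = (3141)²/2 − 3.986×10¹⁴/2.031×10⁷ = -1.469×10⁷ J/kg.
Since ε = −μ/(2a), a = −μ/(2ε) = 1.357×10⁷ m = 13565 km.

a ≈ 13600 km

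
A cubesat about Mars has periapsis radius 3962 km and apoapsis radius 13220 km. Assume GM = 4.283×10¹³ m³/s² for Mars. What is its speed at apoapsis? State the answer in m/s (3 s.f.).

v ≈ 1220 m/s

Semi-major axis a = (r_p + r_a)/2 = 8591.0 km = 8.591×10⁶ m.
Vis-viva: v² = μ(2/r − 1/a) = 4.283×10¹³ × (1.513×10⁻⁷ − 1.164×10⁻⁷) = 1.494×10⁶ m²/s².
v = 1222 m/s.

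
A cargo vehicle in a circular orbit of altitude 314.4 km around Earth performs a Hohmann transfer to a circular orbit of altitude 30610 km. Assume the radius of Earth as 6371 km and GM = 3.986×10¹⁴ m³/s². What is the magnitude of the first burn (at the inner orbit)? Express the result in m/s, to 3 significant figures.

r₁ = 6371 + 314.4 = 6685.4 km = 6.6854×10⁶ m.
r₂ = 6371 + 30610 = 36981 km = 3.6981×10⁷ m.
Transfer ellipse a_t = (r₁ + r₂)/2 = 2.183×10⁷ m.
At r₁: circular v_c1 = √(μ/r₁) = 7722 m/s; transfer-perigee v_p = √[μ(2/r₁ − 1/a_t)] = 10050 m/s.
Δv₁ = v_p − v_c1 = 2328 m/s.

Δv ≈ 2330 m/s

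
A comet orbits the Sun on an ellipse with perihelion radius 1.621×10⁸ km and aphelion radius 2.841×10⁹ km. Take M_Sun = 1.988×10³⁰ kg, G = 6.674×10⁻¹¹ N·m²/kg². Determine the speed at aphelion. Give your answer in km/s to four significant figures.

v ≈ 2.245 km/s

μ = GM = 6.674×10⁻¹¹ × 1.988×10³⁰ = 1.327×10²⁰ m³/s².
Semi-major axis a = (r_p + r_a)/2 = 1.5016×10⁹ km = 1.502×10¹² m.
Vis-viva: v² = μ(2/r − 1/a) = 1.327×10²⁰ × (7.040×10⁻¹³ − 6.660×10⁻¹³) = 5.042×10⁶ m²/s².
v = 2245 m/s = 2.245 km/s.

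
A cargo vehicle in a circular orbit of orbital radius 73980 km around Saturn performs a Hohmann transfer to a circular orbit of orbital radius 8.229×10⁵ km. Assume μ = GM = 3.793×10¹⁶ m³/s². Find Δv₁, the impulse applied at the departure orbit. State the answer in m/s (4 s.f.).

Δv ≈ 8030 m/s

r₁ = 73980 km = 7.398×10⁷ m.
r₂ = 8.229×10⁵ km = 8.229×10⁸ m.
Transfer ellipse a_t = (r₁ + r₂)/2 = 4.484×10⁸ m.
At r₁: circular v_c1 = √(μ/r₁) = 22640 m/s; transfer-perikrone v_p = √[μ(2/r₁ − 1/a_t)] = 30670 m/s.
Δv₁ = v_p − v_c1 = 8030 m/s.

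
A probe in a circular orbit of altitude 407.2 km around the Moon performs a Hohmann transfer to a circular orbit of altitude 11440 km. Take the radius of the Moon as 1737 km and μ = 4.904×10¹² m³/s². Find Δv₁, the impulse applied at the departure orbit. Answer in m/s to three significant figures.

r₁ = 1737 + 407.2 = 2144.2 km = 2.1442×10⁶ m.
r₂ = 1737 + 11440 = 13177 km = 1.3177×10⁷ m.
Transfer ellipse a_t = (r₁ + r₂)/2 = 7.661×10⁶ m.
At r₁: circular v_c1 = √(μ/r₁) = 1512 m/s; transfer-perilune v_p = √[μ(2/r₁ − 1/a_t)] = 1983 m/s.
Δv₁ = v_p − v_c1 = 471.1 m/s.

Δv ≈ 471 m/s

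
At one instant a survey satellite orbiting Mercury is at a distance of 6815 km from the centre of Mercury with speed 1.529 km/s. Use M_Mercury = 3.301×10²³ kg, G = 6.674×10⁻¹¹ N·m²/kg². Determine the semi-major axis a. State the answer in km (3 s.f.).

a ≈ 5340 km

μ = GM = 6.674×10⁻¹¹ × 3.301×10²³ = 2.203×10¹³ m³/s².
r = 6.815×10⁶ m.
Specific orbital energy ε = v²/2 − μ/r = (1529)²/2 − 2.203×10¹³/6.815×10⁶ = -2.064×10⁶ J/kg.
Since ε = −μ/(2a), a = −μ/(2ε) = 5.337×10⁶ m = 5337.5 km.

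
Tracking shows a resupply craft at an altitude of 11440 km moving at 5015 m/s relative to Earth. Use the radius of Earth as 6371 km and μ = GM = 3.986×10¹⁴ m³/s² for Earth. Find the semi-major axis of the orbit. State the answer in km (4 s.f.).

a ≈ 20330 km

r = 6371 + 11440 = 17811 km = 1.781×10⁷ m.
Vis-viva rearranged: 1/a = 2/r − v²/μ = 1.123×10⁻⁷ − 6.310×10⁻⁸ = 4.919×10⁻⁸ m⁻¹.
a = 2.033×10⁷ m = 20328 km.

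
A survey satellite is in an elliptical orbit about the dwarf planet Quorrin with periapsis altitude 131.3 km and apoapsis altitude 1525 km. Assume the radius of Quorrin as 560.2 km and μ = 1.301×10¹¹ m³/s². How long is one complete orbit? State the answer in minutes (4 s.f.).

T ≈ 474.9 minutes

r_p = 560.2 + 131.3 = 691.50 km = 6.9150×10⁵ m.
r_a = 560.2 + 1525 = 2085.2 km = 2.0852×10⁶ m.
Semi-major axis a = (r_p + r_a)/2 = (691.50 + 2085.2)/2 = 1388.3 km = 1.388×10⁶ m.
By Kepler's third law T = 2π√(a³/μ) = 2π × 4.535×10³ = 2.850×10⁴ s.
= 474.9 minutes.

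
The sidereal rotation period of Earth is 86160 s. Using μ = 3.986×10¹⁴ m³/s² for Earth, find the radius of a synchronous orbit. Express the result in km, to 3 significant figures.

r_sync ≈ 42200 km

A synchronous orbit has period T, so by Kepler's third law a = (μT²/4π²)^(1/3).
μT²/4π² = 3.986×10¹⁴ × (8.616×10⁴)² / 39.48 = 7.495×10²² m³.
a = 4.216×10⁷ m = 42163 km.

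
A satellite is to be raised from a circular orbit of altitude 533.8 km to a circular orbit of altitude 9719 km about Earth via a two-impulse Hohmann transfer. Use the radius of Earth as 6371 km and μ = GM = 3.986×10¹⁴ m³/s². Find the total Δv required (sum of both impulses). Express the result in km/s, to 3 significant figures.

r₁ = 6371 + 533.8 = 6904.8 km = 6.9048×10⁶ m.
r₂ = 6371 + 9719 = 16090 km = 1.6090×10⁷ m.
Transfer ellipse a_t = (r₁ + r₂)/2 = 1.150×10⁷ m.
At r₁: circular v_c1 = √(μ/r₁) = 7598 m/s; transfer-perigee v_p = √[μ(2/r₁ − 1/a_t)] = 8988 m/s.
Δv₁ = v_p − v_c1 = 1390 m/s.
At r₂: circular v_c2 = √(μ/r₂) = 4977 m/s; transfer-apogee v_a = √[μ(2/r₂ − 1/a_t)] = 3857 m/s.
Δv₂ = v_c2 − v_a = 1120 m/s.
Total Δv = Δv₁ + Δv₂ = 2510 m/s = 2.510 km/s.

Δv_total ≈ 2.51 km/s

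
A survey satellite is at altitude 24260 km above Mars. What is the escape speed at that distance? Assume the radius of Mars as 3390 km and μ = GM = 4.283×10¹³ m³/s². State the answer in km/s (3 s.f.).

r = 3390 + 24260 = 27650 km = 2.7650×10⁷ m.
Escape speed v_esc = √(2μ/r) = √(2 × 4.283×10¹³ / 2.765×10⁷) = √(3.098×10⁶) = 1760 m/s.
= 1.760 km/s.

v_esc ≈ 1.76 km/s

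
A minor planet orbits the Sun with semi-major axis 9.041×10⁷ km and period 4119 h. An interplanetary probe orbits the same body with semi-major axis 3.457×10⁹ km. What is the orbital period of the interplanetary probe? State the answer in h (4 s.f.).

T₂ ≈ 9.739×10⁵ h

Kepler's third law: T² ∝ a³, so T₂ = T₁ (a₂/a₁)^(3/2).
a₂/a₁ = 38.24, (a₂/a₁)^(3/2) = 236.4.
T₂ = 4119 × 236.4 = 9.739×10⁵ h.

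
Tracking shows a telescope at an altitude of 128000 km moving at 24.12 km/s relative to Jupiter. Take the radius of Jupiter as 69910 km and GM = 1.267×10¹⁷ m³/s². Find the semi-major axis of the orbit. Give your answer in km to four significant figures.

r = 69910 + 128000 = 1.9791×10⁵ km = 1.979×10⁸ m.
Specific orbital energy ε = v²/2 − μ/r = (24120)²/2 − 1.267×10¹⁷/1.979×10⁸ = -3.493×10⁸ J/kg.
Since ε = −μ/(2a), a = −μ/(2ε) = 1.814×10⁸ m = 1.8136×10⁵ km.

a ≈ 1.814×10⁵ km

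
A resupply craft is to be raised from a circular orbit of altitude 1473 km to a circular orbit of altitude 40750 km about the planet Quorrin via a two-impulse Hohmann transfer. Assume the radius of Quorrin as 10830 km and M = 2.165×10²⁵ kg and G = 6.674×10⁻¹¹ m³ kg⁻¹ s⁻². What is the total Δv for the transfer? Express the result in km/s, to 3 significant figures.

Δv_total ≈ 4.94 km/s

μ = GM = 6.674×10⁻¹¹ × 2.165×10²⁵ = 1.445×10¹⁵ m³/s².
r₁ = 10830 + 1473 = 12303 km = 1.2303×10⁷ m.
r₂ = 10830 + 40750 = 51580 km = 5.1580×10⁷ m.
Transfer ellipse a_t = (r₁ + r₂)/2 = 3.194×10⁷ m.
At r₁: circular v_c1 = √(μ/r₁) = 10840 m/s; transfer-periapsis v_p = √[μ(2/r₁ − 1/a_t)] = 13770 m/s.
Δv₁ = v_p − v_c1 = 2934 m/s.
At r₂: circular v_c2 = √(μ/r₂) = 5293 m/s; transfer-apoapsis v_a = √[μ(2/r₂ − 1/a_t)] = 3285 m/s.
Δv₂ = v_c2 − v_a = 2008 m/s.
Total Δv = Δv₁ + Δv₂ = 4942 m/s = 4.942 km/s.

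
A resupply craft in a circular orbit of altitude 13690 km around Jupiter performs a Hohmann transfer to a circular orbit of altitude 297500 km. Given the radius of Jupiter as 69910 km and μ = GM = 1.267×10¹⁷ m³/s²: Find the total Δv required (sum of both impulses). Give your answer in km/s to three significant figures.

r₁ = 69910 + 13690 = 83600 km = 8.3600×10⁷ m.
r₂ = 69910 + 297500 = 367410 km = 3.6741×10⁸ m.
Transfer ellipse a_t = (r₁ + r₂)/2 = 2.255×10⁸ m.
At r₁: circular v_c1 = √(μ/r₁) = 38930 m/s; transfer-perijove v_p = √[μ(2/r₁ − 1/a_t)] = 49690 m/s.
Δv₁ = v_p − v_c1 = 10760 m/s.
At r₂: circular v_c2 = √(μ/r₂) = 18570 m/s; transfer-apojove v_a = √[μ(2/r₂ − 1/a_t)] = 11310 m/s.
Δv₂ = v_c2 − v_a = 7263 m/s.
Total Δv = Δv₁ + Δv₂ = 18020 m/s = 18.02 km/s.

Δv_total ≈ 18.0 km/s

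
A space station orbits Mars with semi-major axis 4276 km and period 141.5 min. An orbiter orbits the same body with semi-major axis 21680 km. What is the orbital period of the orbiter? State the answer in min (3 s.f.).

T₂ ≈ 1620 min

Kepler's third law: T² ∝ a³, so T₂ = T₁ (a₂/a₁)^(3/2).
a₂/a₁ = 5.070, (a₂/a₁)^(3/2) = 11.42.
T₂ = 141.5 × 11.42 = 1615 min.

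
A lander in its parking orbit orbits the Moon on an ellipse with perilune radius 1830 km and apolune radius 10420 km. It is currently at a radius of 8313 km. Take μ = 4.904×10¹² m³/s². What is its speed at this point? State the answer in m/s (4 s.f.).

v ≈ 615.8 m/s

Semi-major axis a = (r_p + r_a)/2 = 6125.0 km = 6.125×10⁶ m.
Vis-viva: v² = μ(2/r − 1/a) = 4.904×10¹² × (2.406×10⁻⁷ − 1.633×10⁻⁷) = 3.792×10⁵ m²/s².
v = 615.8 m/s.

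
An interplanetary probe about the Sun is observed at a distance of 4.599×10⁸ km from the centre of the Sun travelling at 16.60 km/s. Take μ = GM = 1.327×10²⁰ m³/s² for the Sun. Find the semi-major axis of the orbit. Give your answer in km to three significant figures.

a ≈ 4.40×10⁸ km

r = 4.599×10¹¹ m.
Vis-viva rearranged: 1/a = 2/r − v²/μ = 4.349×10⁻¹² − 2.077×10⁻¹² = 2.272×10⁻¹² m⁻¹.
a = 4.401×10¹¹ m = 4.4010×10⁸ km.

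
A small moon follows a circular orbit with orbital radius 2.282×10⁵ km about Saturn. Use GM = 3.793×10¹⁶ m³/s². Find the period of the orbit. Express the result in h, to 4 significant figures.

r = 2.282×10⁵ km = 2.282×10⁸ m.
Kepler's third law: T = 2π√(r³/μ) = 2π√((2.282×10⁸)³ / 3.793×10¹⁶).
r³/μ = 3.133×10⁸ s², so T = 2π × 1.770×10⁴ = 1.112×10⁵ s.
Converting: 1.112×10⁵ s ÷ 3600 = 30.89 h.

T ≈ 30.89 h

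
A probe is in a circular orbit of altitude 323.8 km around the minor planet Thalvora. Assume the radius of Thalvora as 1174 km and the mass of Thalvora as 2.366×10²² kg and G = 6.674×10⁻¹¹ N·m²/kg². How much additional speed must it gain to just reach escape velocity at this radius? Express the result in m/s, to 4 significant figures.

Δv ≈ 425.3 m/s

μ = GM = 6.674×10⁻¹¹ × 2.366×10²² = 1.579×10¹² m³/s².
r = 1174 + 323.8 = 1497.8 km = 1.4978×10⁶ m.
Circular speed v_c = √(μ/r) = 1027 m/s.
Escape speed v_esc = √(2μ/r) = √2 × v_c = 1452 m/s.
Δv = v_esc − v_c = 425.3 m/s.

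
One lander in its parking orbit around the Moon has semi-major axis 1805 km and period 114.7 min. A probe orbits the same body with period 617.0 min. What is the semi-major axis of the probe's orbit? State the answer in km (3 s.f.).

a₂ ≈ 5540 km

Kepler's third law: a³ ∝ T², so a₂ = a₁ (T₂/T₁)^(2/3).
T₂/T₁ = 5.379, (T₂/T₁)^(2/3) = 3.070.
a₂ = 1805 × 3.070 = 5541 km.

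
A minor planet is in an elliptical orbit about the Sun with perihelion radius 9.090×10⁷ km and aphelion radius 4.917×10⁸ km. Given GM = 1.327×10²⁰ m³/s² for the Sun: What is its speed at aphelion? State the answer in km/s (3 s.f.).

v ≈ 9.18 km/s

Semi-major axis a = (r_p + r_a)/2 = 2.9130×10⁸ km = 2.913×10¹¹ m.
Vis-viva: v² = μ(2/r − 1/a) = 1.327×10²⁰ × (4.068×10⁻¹² − 3.433×10⁻¹²) = 8.422×10⁷ m²/s².
v = 9177 m/s = 9.177 km/s.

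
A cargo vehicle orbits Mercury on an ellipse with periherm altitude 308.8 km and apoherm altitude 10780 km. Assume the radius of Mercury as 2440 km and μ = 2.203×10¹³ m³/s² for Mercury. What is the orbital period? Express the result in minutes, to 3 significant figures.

r_p = 2440 + 308.8 = 2748.8 km = 2.7488×10⁶ m.
r_a = 2440 + 10780 = 13220 km = 1.3220×10⁷ m.
Semi-major axis a = (r_p + r_a)/2 = (2748.8 + 13220)/2 = 7984.4 km = 7.984×10⁶ m.
By Kepler's third law T = 2π√(a³/μ) = 2π × 4.807×10³ = 3.020×10⁴ s.
= 503.4 minutes.

T ≈ 503 minutes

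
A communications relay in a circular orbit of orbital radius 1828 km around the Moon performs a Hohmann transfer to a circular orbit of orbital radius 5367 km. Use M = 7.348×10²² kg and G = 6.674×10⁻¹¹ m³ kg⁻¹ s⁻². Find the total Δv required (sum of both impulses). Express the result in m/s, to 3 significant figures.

μ = GM = 6.674×10⁻¹¹ × 7.348×10²² = 4.904×10¹² m³/s².
r₁ = 1828 km = 1.828×10⁶ m.
r₂ = 5367 km = 5.367×10⁶ m.
Transfer ellipse a_t = (r₁ + r₂)/2 = 3.598×10⁶ m.
At r₁: circular v_c1 = √(μ/r₁) = 1638 m/s; transfer-perilune v_p = √[μ(2/r₁ − 1/a_t)] = 2001 m/s.
Δv₁ = v_p − v_c1 = 362.7 m/s.
At r₂: circular v_c2 = √(μ/r₂) = 955.9 m/s; transfer-apolune v_a = √[μ(2/r₂ − 1/a_t)] = 681.4 m/s.
Δv₂ = v_c2 − v_a = 274.5 m/s.
Total Δv = Δv₁ + Δv₂ = 637.2 m/s.

Δv_total ≈ 637 m/s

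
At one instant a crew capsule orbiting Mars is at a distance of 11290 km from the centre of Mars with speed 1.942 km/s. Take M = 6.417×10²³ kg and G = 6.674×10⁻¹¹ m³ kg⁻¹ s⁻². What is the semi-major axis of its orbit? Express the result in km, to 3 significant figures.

μ = GM = 6.674×10⁻¹¹ × 6.417×10²³ = 4.283×10¹³ m³/s².
r = 1.129×10⁷ m.
Specific orbital energy ε = v²/2 − μ/r = (1942)²/2 − 4.283×10¹³/1.129×10⁷ = -1.908×10⁶ J/kg.
Since ε = −μ/(2a), a = −μ/(2ε) = 1.122×10⁷ m = 11225 km.

a ≈ 11200 km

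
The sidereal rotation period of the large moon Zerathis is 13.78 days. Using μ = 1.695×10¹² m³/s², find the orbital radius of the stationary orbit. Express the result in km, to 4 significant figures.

r_sync ≈ 39330 km

T = 13.78 days = 1.191×10⁶ s.
A synchronous orbit has period T, so by Kepler's third law a = (μT²/4π²)^(1/3).
μT²/4π² = 1.695×10¹² × (1.191×10⁶)² / 39.48 = 6.086×10²² m³.
a = 3.933×10⁷ m = 39335 km.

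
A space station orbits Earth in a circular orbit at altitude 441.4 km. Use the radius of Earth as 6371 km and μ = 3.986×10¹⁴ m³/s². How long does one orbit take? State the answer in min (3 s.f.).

T ≈ 93.3 min

r = 6371 + 441.4 = 6812.4 km = 6.8124×10⁶ m.
Kepler's third law: T = 2π√(r³/μ) = 2π√((6.812×10⁶)³ / 3.986×10¹⁴).
r³/μ = 7.932×10⁵ s², so T = 2π × 8.906×10² = 5.596×10³ s.
Converting: 5.596×10³ s ÷ 60.00 = 93.26 min.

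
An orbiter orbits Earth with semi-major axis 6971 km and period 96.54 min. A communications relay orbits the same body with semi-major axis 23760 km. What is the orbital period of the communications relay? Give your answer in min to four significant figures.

Kepler's third law: T² ∝ a³, so T₂ = T₁ (a₂/a₁)^(3/2).
a₂/a₁ = 3.408, (a₂/a₁)^(3/2) = 6.293.
T₂ = 96.54 × 6.293 = 607.5 min.

T₂ ≈ 607.5 min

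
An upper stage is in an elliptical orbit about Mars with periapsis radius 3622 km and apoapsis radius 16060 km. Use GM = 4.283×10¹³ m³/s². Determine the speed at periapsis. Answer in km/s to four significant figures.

v ≈ 4.393 km/s

Semi-major axis a = (r_p + r_a)/2 = 9841.0 km = 9.841×10⁶ m.
Vis-viva: v² = μ(2/r − 1/a) = 4.283×10¹³ × (5.522×10⁻⁷ − 1.016×10⁻⁷) = 1.930×10⁷ m²/s².
v = 4393 m/s = 4.393 km/s.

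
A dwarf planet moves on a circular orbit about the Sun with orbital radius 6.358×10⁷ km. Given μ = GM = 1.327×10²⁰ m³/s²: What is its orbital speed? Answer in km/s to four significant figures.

r = 6.358×10⁷ km = 6.358×10¹⁰ m.
For a circular orbit v = √(μ/r) = √(1.327×10²⁰ / 6.358×10¹⁰) = √(2.087×10⁹) = 45690 m/s.
That is 45.69 km/s.

v ≈ 45.69 km/s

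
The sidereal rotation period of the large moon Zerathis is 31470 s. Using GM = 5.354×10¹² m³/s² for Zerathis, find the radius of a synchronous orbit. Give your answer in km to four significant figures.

r_sync ≈ 5121 km

A synchronous orbit has period T, so by Kepler's third law a = (μT²/4π²)^(1/3).
μT²/4π² = 5.354×10¹² × (3.147×10⁴)² / 39.48 = 1.343×10²⁰ m³.
a = 5.121×10⁶ m = 5121.2 km.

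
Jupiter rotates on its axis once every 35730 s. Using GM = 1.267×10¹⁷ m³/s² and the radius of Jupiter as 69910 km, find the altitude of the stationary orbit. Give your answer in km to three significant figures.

h_sync ≈ 90100 km

A synchronous orbit has period T, so by Kepler's third law a = (μT²/4π²)^(1/3).
μT²/4π² = 1.267×10¹⁷ × (3.573×10⁴)² / 39.48 = 4.097×10²⁴ m³.
a = 1.600×10⁸ m = 1.6002×10⁵ km.
Altitude h = a − R = 1.6002×10⁵ − 69910 = 90105 km.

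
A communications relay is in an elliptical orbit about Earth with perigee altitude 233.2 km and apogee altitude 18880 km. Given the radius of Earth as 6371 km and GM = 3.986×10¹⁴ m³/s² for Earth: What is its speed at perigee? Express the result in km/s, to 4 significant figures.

v ≈ 9.782 km/s

r_p = 6371 + 233.2 = 6604.2 km = 6.6042×10⁶ m.
r_a = 6371 + 18880 = 25251 km = 2.5251×10⁷ m.
Semi-major axis a = (r_p + r_a)/2 = 15928 km = 1.593×10⁷ m.
Vis-viva: v² = μ(2/r − 1/a) = 3.986×10¹⁴ × (3.028×10⁻⁷ − 6.278×10⁻⁸) = 9.569×10⁷ m²/s².
v = 9782 m/s = 9.782 km/s.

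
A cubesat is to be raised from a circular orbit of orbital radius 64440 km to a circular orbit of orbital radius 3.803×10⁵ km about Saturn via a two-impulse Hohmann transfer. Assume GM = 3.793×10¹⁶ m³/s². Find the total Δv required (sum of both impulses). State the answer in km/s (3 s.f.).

Δv_total ≈ 12.1 km/s

r₁ = 64440 km = 6.444×10⁷ m.
r₂ = 3.803×10⁵ km = 3.803×10⁸ m.
Transfer ellipse a_t = (r₁ + r₂)/2 = 2.224×10⁸ m.
At r₁: circular v_c1 = √(μ/r₁) = 24260 m/s; transfer-perikrone v_p = √[μ(2/r₁ − 1/a_t)] = 31730 m/s.
Δv₁ = v_p − v_c1 = 7466 m/s.
At r₂: circular v_c2 = √(μ/r₂) = 9987 m/s; transfer-apokrone v_a = √[μ(2/r₂ − 1/a_t)] = 5376 m/s.
Δv₂ = v_c2 − v_a = 4611 m/s.
Total Δv = Δv₁ + Δv₂ = 12080 m/s = 12.08 km/s.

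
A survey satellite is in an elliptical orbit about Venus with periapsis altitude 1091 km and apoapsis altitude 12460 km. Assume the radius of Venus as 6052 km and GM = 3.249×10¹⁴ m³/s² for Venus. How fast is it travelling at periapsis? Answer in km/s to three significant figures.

v ≈ 8.10 km/s

r_p = 6052 + 1091 = 7143.0 km = 7.1430×10⁶ m.
r_a = 6052 + 12460 = 18512 km = 1.8512×10⁷ m.
Semi-major axis a = (r_p + r_a)/2 = 12828 km = 1.283×10⁷ m.
Vis-viva: v² = μ(2/r − 1/a) = 3.249×10¹⁴ × (2.800×10⁻⁷ − 7.796×10⁻⁸) = 6.564×10⁷ m²/s².
v = 8102 m/s = 8.102 km/s.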